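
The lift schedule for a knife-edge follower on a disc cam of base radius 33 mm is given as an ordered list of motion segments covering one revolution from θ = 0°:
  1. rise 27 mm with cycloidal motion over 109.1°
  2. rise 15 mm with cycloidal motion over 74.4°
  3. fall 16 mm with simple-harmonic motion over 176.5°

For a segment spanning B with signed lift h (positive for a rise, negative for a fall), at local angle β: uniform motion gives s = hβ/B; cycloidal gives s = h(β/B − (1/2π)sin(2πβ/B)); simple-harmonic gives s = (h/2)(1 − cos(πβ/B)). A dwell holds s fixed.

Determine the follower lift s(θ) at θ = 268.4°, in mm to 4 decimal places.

seg 1 [0°–109.1°] cycloidal, h=27: full span → s += 27 → s = 27.0000
seg 2 [109.1°–183.5°] cycloidal, h=15: full span → s += 15 → s = 42.0000
seg 3 [183.5°–360°] simple-harmonic, h=-16: θ=268.4° here. β=84.9, B=176.5. -16/2·(1 − cos(π·0.4810)) = -7.5233 → s = 34.4767

34.4767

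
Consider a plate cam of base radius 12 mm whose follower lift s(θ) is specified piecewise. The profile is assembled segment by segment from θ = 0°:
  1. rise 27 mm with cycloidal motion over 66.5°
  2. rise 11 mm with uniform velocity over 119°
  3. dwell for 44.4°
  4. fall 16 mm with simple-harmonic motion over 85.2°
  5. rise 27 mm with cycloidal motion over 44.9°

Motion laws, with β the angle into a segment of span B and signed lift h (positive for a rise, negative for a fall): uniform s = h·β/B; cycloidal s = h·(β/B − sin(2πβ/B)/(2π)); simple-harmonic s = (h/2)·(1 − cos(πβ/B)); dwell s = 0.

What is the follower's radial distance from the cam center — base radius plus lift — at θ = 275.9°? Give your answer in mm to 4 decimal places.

seg 1 [0°–66.5°] cycloidal, h=27: full span → s += 27 → s = 27.0000
seg 2 [66.5°–185.5°] uniform, h=11: full span → s += 11 → s = 38.0000
seg 3 [185.5°–229.9°] dwell: s stays 38.0000
seg 4 [229.9°–315.1°] simple-harmonic, h=-16: θ=275.9° here. β=46, B=85.2. -16/2·(1 − cos(π·0.5399)) = -9.0003 → s = 28.9997
radial distance = base radius + s = 12 + 28.9997 = 40.9997

40.9997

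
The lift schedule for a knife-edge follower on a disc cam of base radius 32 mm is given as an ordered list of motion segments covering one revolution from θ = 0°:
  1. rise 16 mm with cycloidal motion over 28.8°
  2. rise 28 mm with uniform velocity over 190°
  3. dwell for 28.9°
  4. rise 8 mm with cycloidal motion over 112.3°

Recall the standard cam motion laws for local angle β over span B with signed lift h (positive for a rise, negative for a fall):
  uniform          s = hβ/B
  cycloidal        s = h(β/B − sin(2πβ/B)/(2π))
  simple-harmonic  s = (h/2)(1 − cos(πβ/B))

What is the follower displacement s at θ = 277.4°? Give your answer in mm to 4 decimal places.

seg 1 [0°–28.8°] cycloidal, h=16: full span → s += 16 → s = 16.0000
seg 2 [28.8°–218.8°] uniform, h=28: full span → s += 28 → s = 44.0000
seg 3 [218.8°–247.7°] dwell: s stays 44.0000
seg 4 [247.7°–360°] cycloidal, h=8: θ=277.4° here. β=29.7, B=112.3. 8·(0.2645 − sin(2π·0.2645)/(2π)) = 0.8478 → s = 44.8478

44.8478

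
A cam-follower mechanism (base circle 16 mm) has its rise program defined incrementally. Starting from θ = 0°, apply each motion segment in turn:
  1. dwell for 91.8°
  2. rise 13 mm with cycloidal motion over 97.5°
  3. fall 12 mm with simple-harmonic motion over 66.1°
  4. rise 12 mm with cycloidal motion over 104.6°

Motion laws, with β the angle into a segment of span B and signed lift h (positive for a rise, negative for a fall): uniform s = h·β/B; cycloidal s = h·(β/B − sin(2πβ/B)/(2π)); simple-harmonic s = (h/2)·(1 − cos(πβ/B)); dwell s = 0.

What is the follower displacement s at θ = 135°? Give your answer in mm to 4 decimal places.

seg 1 [0°–91.8°] dwell: s stays 0.0000
seg 2 [91.8°–189.3°] cycloidal, h=13: θ=135° here. β=43.2, B=97.5. 13·(0.4431 − sin(2π·0.4431)/(2π)) = 5.0357 → s = 5.0357

5.0357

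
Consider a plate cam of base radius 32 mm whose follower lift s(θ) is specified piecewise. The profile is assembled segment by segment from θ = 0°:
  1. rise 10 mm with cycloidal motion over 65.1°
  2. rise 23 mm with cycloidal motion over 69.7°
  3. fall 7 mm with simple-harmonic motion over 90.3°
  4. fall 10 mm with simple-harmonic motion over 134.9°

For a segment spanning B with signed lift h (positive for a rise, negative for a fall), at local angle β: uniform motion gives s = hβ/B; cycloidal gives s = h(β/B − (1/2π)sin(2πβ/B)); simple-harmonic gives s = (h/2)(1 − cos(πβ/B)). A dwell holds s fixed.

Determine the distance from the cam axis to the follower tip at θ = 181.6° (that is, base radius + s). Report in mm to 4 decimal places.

seg 1 [0°–65.1°] cycloidal, h=10: full span → s += 10 → s = 10.0000
seg 2 [65.1°–134.8°] cycloidal, h=23: full span → s += 23 → s = 33.0000
seg 3 [134.8°–225.1°] simple-harmonic, h=-7: θ=181.6° here. β=46.8, B=90.3. -7/2·(1 − cos(π·0.5183)) = -3.7008 → s = 29.2992
radial distance = base radius + s = 32 + 29.2992 = 61.2992

61.2992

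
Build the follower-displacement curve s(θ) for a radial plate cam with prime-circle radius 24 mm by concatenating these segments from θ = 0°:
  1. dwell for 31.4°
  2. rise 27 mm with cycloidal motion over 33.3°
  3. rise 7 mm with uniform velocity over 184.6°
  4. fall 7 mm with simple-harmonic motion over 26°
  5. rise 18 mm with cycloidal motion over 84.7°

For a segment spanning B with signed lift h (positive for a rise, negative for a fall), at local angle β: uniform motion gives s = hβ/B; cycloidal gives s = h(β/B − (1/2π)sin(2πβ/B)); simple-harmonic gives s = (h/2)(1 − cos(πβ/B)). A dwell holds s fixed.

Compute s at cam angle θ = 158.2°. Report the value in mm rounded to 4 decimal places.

seg 1 [0°–31.4°] dwell: s stays 0.0000
seg 2 [31.4°–64.7°] cycloidal, h=27: full span → s += 27 → s = 27.0000
seg 3 [64.7°–249.3°] uniform, h=7: θ=158.2° here. β=93.5, B=184.6. 7·93.5/184.6 = 3.5455 → s = 30.5455

30.5455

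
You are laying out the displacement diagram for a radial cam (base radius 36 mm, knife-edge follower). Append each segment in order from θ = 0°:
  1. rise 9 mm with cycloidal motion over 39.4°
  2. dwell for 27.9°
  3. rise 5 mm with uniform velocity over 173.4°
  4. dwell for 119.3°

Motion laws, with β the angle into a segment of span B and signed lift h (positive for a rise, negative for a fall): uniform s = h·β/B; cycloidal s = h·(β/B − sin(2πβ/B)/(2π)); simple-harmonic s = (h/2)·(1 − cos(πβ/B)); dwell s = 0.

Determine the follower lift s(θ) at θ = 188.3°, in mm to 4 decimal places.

seg 1 [0°–39.4°] cycloidal, h=9: full span → s += 9 → s = 9.0000
seg 2 [39.4°–67.3°] dwell: s stays 9.0000
seg 3 [67.3°–240.7°] uniform, h=5: θ=188.3° here. β=121, B=173.4. 5·121/173.4 = 3.4890 → s = 12.4890

12.4890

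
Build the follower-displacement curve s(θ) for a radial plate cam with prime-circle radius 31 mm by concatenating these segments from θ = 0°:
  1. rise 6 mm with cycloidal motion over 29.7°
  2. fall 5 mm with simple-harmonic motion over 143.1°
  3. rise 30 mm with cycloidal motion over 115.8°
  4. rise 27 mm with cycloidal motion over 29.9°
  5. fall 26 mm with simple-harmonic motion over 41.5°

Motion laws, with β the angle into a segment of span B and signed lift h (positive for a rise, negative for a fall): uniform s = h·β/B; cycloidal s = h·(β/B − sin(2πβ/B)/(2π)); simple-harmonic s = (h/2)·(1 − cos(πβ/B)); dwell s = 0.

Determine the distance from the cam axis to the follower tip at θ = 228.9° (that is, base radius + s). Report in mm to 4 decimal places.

seg 1 [0°–29.7°] cycloidal, h=6: full span → s += 6 → s = 6.0000
seg 2 [29.7°–172.8°] simple-harmonic, h=-5: full span → s += -5 → s = 1.0000
seg 3 [172.8°–288.6°] cycloidal, h=30: θ=228.9° here. β=56.1, B=115.8. 30·(0.4845 − sin(2π·0.4845)/(2π)) = 14.0681 → s = 15.0681
radial distance = base radius + s = 31 + 15.0681 = 46.0681

46.0681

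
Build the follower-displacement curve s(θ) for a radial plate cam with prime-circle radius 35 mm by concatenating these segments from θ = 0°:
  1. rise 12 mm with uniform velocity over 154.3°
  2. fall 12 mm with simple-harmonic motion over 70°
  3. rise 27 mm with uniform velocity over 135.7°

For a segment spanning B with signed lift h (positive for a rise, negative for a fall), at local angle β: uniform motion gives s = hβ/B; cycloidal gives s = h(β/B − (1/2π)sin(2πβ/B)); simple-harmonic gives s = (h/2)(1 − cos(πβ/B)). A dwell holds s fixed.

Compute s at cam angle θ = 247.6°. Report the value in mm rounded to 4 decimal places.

seg 1 [0°–154.3°] uniform, h=12: full span → s += 12 → s = 12.0000
seg 2 [154.3°–224.3°] simple-harmonic, h=-12: full span → s += -12 → s = 0.0000
seg 3 [224.3°–360°] uniform, h=27: θ=247.6° here. β=23.3, B=135.7. 27·23.3/135.7 = 4.6360 → s = 4.6360

4.6360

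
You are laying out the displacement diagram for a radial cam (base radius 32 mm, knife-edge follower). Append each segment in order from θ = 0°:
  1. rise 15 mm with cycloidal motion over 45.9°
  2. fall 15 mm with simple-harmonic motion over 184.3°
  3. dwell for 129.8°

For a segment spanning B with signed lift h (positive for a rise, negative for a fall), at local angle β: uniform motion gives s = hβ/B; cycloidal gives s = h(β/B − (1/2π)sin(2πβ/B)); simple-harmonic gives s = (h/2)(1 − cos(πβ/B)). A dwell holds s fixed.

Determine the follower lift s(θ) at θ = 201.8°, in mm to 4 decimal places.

seg 1 [0°–45.9°] cycloidal, h=15: full span → s += 15 → s = 15.0000
seg 2 [45.9°–230.2°] simple-harmonic, h=-15: θ=201.8° here. β=155.9, B=184.3. -15/2·(1 − cos(π·0.8459)) = -14.1382 → s = 0.8618

0.8618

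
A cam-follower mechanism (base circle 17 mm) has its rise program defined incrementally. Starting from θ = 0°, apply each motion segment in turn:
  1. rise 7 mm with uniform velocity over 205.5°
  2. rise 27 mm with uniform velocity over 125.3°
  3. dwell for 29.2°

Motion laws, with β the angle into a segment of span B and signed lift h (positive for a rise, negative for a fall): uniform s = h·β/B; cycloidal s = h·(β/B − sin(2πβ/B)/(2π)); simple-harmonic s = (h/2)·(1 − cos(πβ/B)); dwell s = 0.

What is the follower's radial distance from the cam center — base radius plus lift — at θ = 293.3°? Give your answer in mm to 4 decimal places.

seg 1 [0°–205.5°] uniform, h=7: full span → s += 7 → s = 7.0000
seg 2 [205.5°–330.8°] uniform, h=27: θ=293.3° here. β=87.8, B=125.3. 27·87.8/125.3 = 18.9194 → s = 25.9194
radial distance = base radius + s = 17 + 25.9194 = 42.9194

42.9194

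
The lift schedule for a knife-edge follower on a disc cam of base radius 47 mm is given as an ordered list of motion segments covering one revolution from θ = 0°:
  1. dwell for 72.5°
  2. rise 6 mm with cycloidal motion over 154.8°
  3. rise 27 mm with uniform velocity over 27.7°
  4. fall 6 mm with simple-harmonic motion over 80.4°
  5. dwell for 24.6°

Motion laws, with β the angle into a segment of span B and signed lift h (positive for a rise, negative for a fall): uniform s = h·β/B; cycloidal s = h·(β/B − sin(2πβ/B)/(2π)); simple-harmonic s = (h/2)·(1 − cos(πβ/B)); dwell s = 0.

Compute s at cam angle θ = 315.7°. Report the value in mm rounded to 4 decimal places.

seg 1 [0°–72.5°] dwell: s stays 0.0000
seg 2 [72.5°–227.3°] cycloidal, h=6: full span → s += 6 → s = 6.0000
seg 3 [227.3°–255°] uniform, h=27: full span → s += 27 → s = 33.0000
seg 4 [255°–335.4°] simple-harmonic, h=-6: θ=315.7° here. β=60.7, B=80.4. -6/2·(1 − cos(π·0.7550)) = -5.1542 → s = 27.8458

27.8458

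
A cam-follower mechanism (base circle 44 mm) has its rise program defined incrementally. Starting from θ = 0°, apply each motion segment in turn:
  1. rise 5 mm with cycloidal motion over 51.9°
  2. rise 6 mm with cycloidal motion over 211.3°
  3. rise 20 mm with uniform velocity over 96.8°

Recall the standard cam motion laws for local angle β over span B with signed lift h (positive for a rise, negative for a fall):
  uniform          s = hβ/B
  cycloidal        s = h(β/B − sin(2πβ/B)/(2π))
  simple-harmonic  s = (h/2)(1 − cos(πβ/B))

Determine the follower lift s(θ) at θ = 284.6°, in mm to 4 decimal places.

seg 1 [0°–51.9°] cycloidal, h=5: full span → s += 5 → s = 5.0000
seg 2 [51.9°–263.2°] cycloidal, h=6: full span → s += 6 → s = 11.0000
seg 3 [263.2°–360°] uniform, h=20: θ=284.6° here. β=21.4, B=96.8. 20·21.4/96.8 = 4.4215 → s = 15.4215

15.4215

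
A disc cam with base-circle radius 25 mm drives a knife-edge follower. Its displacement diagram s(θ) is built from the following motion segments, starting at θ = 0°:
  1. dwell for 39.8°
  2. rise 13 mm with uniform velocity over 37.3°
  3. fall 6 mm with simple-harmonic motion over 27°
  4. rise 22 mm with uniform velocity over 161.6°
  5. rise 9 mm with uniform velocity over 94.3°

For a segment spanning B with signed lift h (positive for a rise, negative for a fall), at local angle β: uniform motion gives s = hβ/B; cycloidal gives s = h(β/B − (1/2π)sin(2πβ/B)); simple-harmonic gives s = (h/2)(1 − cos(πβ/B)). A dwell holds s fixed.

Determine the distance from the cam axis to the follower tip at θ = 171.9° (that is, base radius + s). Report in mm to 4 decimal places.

seg 1 [0°–39.8°] dwell: s stays 0.0000
seg 2 [39.8°–77.1°] uniform, h=13: full span → s += 13 → s = 13.0000
seg 3 [77.1°–104.1°] simple-harmonic, h=-6: full span → s += -6 → s = 7.0000
seg 4 [104.1°–265.7°] uniform, h=22: θ=171.9° here. β=67.8, B=161.6. 22·67.8/161.6 = 9.2302 → s = 16.2302
radial distance = base radius + s = 25 + 16.2302 = 41.2302

41.2302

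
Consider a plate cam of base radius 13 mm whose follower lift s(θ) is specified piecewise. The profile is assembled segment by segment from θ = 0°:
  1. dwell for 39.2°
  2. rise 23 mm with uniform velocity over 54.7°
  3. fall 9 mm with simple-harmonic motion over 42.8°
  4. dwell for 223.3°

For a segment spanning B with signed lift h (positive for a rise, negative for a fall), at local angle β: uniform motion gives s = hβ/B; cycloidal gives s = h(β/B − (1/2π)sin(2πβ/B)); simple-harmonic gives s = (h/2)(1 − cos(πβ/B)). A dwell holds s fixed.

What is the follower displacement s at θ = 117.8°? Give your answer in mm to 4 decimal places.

seg 1 [0°–39.2°] dwell: s stays 0.0000
seg 2 [39.2°–93.9°] uniform, h=23: full span → s += 23 → s = 23.0000
seg 3 [93.9°–136.7°] simple-harmonic, h=-9: θ=117.8° here. β=23.9, B=42.8. -9/2·(1 − cos(π·0.5584)) = -5.3211 → s = 17.6789

17.6789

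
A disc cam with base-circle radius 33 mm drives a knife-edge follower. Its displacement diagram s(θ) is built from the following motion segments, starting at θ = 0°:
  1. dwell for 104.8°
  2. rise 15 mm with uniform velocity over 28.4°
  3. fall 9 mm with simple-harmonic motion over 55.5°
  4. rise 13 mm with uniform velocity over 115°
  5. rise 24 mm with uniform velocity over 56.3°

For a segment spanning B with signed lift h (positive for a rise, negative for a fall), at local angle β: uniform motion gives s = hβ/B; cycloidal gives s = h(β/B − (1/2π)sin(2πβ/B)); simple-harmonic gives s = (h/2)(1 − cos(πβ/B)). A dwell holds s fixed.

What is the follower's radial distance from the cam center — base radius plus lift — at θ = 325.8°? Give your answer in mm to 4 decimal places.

seg 1 [0°–104.8°] dwell: s stays 0.0000
seg 2 [104.8°–133.2°] uniform, h=15: full span → s += 15 → s = 15.0000
seg 3 [133.2°–188.7°] simple-harmonic, h=-9: full span → s += -9 → s = 6.0000
seg 4 [188.7°–303.7°] uniform, h=13: full span → s += 13 → s = 19.0000
seg 5 [303.7°–360°] uniform, h=24: θ=325.8° here. β=22.1, B=56.3. 24·22.1/56.3 = 9.4210 → s = 28.4210
radial distance = base radius + s = 33 + 28.4210 = 61.4210

61.4210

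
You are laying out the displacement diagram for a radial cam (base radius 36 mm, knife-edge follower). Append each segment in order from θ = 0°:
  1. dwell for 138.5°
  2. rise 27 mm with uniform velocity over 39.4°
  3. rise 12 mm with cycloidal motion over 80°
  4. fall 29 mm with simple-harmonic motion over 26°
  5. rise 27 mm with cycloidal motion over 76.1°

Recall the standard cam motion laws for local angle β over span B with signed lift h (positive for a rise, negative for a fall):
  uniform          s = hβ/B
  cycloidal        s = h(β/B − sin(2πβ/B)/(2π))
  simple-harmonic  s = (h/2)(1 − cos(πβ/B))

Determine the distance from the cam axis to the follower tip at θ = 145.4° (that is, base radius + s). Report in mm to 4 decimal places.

seg 1 [0°–138.5°] dwell: s stays 0.0000
seg 2 [138.5°–177.9°] uniform, h=27: θ=145.4° here. β=6.9, B=39.4. 27·6.9/39.4 = 4.7284 → s = 4.7284
radial distance = base radius + s = 36 + 4.7284 = 40.7284

40.7284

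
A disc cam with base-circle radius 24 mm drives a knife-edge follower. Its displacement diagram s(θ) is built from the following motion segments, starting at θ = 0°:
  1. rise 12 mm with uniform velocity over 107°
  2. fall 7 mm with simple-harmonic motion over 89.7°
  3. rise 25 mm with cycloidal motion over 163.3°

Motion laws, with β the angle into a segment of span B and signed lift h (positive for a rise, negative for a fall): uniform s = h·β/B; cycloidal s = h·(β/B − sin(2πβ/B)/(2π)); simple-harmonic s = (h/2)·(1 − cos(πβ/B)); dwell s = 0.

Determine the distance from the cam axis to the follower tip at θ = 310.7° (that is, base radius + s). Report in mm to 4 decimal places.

seg 1 [0°–107°] uniform, h=12: full span → s += 12 → s = 12.0000
seg 2 [107°–196.7°] simple-harmonic, h=-7: full span → s += -7 → s = 5.0000
seg 3 [196.7°–360°] cycloidal, h=25: θ=310.7° here. β=114, B=163.3. 25·(0.6981 − sin(2π·0.6981)/(2π)) = 21.2217 → s = 26.2217
radial distance = base radius + s = 24 + 26.2217 = 50.2217

50.2217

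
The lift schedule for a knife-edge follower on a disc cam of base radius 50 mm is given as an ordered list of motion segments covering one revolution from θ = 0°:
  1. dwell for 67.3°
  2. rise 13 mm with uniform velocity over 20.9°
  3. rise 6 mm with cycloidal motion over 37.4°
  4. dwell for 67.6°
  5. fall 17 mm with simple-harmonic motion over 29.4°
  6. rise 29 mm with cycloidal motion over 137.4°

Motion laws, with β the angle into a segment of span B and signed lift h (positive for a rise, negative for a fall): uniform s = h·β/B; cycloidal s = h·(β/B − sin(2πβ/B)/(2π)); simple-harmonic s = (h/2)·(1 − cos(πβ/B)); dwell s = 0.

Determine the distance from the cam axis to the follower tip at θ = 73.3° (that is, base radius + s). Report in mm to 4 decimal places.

seg 1 [0°–67.3°] dwell: s stays 0.0000
seg 2 [67.3°–88.2°] uniform, h=13: θ=73.3° here. β=6, B=20.9. 13·6/20.9 = 3.7321 → s = 3.7321
radial distance = base radius + s = 50 + 3.7321 = 53.7321

53.7321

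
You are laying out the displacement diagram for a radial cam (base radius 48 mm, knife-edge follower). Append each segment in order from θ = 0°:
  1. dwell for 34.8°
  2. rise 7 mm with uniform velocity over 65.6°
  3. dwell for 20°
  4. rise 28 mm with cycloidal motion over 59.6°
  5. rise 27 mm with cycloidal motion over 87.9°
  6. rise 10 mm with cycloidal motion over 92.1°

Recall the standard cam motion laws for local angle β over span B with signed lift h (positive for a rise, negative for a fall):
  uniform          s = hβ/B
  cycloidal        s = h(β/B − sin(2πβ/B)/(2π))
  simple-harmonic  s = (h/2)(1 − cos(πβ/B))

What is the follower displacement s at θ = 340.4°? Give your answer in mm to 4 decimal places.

seg 1 [0°–34.8°] dwell: s stays 0.0000
seg 2 [34.8°–100.4°] uniform, h=7: full span → s += 7 → s = 7.0000
seg 3 [100.4°–120.4°] dwell: s stays 7.0000
seg 4 [120.4°–180°] cycloidal, h=28: full span → s += 28 → s = 35.0000
seg 5 [180°–267.9°] cycloidal, h=27: full span → s += 27 → s = 62.0000
seg 6 [267.9°–360°] cycloidal, h=10: θ=340.4° here. β=72.5, B=92.1. 10·(0.7872 − sin(2π·0.7872)/(2π)) = 9.4202 → s = 71.4202

71.4202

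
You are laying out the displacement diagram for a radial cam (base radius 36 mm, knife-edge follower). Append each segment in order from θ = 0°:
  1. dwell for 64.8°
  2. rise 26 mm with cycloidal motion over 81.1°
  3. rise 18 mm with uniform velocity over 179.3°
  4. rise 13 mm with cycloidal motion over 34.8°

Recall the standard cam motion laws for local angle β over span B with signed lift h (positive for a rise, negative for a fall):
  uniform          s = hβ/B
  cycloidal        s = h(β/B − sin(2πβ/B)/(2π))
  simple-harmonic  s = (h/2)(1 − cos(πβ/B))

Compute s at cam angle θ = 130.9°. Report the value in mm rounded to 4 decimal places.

seg 1 [0°–64.8°] dwell: s stays 0.0000
seg 2 [64.8°–145.9°] cycloidal, h=26: θ=130.9° here. β=66.1, B=81.1. 26·(0.8150 − sin(2π·0.8150)/(2π)) = 24.9884 → s = 24.9884

24.9884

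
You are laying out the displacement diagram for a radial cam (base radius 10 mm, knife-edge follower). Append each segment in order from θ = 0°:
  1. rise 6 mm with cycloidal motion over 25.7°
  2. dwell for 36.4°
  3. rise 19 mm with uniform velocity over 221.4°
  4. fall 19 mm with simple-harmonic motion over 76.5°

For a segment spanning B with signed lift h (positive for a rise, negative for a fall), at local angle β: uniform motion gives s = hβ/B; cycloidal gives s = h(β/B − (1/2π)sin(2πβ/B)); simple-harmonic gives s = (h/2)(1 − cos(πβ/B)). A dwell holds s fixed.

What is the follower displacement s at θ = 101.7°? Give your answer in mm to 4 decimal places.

seg 1 [0°–25.7°] cycloidal, h=6: full span → s += 6 → s = 6.0000
seg 2 [25.7°–62.1°] dwell: s stays 6.0000
seg 3 [62.1°–283.5°] uniform, h=19: θ=101.7° here. β=39.6, B=221.4. 19·39.6/221.4 = 3.3984 → s = 9.3984

9.3984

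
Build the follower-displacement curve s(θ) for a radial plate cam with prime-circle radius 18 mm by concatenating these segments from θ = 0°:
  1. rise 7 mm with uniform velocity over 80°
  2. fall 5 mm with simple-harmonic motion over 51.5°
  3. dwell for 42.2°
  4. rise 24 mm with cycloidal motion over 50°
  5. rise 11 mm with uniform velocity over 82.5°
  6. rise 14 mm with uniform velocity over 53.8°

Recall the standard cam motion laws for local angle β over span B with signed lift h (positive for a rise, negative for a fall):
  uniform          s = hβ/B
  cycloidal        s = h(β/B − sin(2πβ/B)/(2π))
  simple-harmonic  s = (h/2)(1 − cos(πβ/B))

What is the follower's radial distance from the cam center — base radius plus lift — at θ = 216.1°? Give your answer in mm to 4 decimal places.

seg 1 [0°–80°] uniform, h=7: full span → s += 7 → s = 7.0000
seg 2 [80°–131.5°] simple-harmonic, h=-5: full span → s += -5 → s = 2.0000
seg 3 [131.5°–173.7°] dwell: s stays 2.0000
seg 4 [173.7°–223.7°] cycloidal, h=24: θ=216.1° here. β=42.4, B=50. 24·(0.8480 − sin(2π·0.8480)/(2π)) = 23.4702 → s = 25.4702
radial distance = base radius + s = 18 + 25.4702 = 43.4702

43.4702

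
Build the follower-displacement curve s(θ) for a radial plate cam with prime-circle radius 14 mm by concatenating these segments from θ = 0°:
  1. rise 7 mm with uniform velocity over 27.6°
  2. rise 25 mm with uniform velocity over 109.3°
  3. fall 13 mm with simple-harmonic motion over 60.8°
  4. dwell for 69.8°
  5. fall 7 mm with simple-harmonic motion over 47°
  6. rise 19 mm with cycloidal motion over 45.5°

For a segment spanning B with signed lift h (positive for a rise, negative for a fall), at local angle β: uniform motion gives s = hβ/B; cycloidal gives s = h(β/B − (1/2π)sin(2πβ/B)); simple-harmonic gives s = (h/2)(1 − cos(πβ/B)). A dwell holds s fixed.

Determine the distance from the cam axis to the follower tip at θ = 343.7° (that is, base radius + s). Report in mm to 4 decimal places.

seg 1 [0°–27.6°] uniform, h=7: full span → s += 7 → s = 7.0000
seg 2 [27.6°–136.9°] uniform, h=25: full span → s += 25 → s = 32.0000
seg 3 [136.9°–197.7°] simple-harmonic, h=-13: full span → s += -13 → s = 19.0000
seg 4 [197.7°–267.5°] dwell: s stays 19.0000
seg 5 [267.5°–314.5°] simple-harmonic, h=-7: full span → s += -7 → s = 12.0000
seg 6 [314.5°–360°] cycloidal, h=19: θ=343.7° here. β=29.2, B=45.5. 19·(0.6418 − sin(2π·0.6418)/(2π)) = 14.5445 → s = 26.5445
radial distance = base radius + s = 14 + 26.5445 = 40.5445

40.5445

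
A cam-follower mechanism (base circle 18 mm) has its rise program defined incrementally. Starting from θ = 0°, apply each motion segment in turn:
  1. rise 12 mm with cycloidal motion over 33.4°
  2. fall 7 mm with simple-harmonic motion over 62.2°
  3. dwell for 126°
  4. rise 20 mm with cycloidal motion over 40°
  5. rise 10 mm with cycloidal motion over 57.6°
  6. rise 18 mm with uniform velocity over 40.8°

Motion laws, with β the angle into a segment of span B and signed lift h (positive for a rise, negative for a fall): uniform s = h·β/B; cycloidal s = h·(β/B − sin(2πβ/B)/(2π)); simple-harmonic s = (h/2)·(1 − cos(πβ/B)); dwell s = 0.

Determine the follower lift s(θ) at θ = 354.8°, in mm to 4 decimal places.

seg 1 [0°–33.4°] cycloidal, h=12: full span → s += 12 → s = 12.0000
seg 2 [33.4°–95.6°] simple-harmonic, h=-7: full span → s += -7 → s = 5.0000
seg 3 [95.6°–221.6°] dwell: s stays 5.0000
seg 4 [221.6°–261.6°] cycloidal, h=20: full span → s += 20 → s = 25.0000
seg 5 [261.6°–319.2°] cycloidal, h=10: full span → s += 10 → s = 35.0000
seg 6 [319.2°–360°] uniform, h=18: θ=354.8° here. β=35.6, B=40.8. 18·35.6/40.8 = 15.7059 → s = 50.7059

50.7059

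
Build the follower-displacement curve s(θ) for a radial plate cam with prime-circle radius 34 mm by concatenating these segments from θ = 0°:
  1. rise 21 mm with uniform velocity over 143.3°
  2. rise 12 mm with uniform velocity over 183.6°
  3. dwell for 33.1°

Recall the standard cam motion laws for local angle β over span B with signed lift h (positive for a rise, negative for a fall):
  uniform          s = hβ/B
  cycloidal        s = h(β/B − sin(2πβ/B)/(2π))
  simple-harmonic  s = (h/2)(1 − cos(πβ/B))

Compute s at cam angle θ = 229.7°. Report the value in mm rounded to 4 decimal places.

seg 1 [0°–143.3°] uniform, h=21: full span → s += 21 → s = 21.0000
seg 2 [143.3°–326.9°] uniform, h=12: θ=229.7° here. β=86.4, B=183.6. 12·86.4/183.6 = 5.6471 → s = 26.6471

26.6471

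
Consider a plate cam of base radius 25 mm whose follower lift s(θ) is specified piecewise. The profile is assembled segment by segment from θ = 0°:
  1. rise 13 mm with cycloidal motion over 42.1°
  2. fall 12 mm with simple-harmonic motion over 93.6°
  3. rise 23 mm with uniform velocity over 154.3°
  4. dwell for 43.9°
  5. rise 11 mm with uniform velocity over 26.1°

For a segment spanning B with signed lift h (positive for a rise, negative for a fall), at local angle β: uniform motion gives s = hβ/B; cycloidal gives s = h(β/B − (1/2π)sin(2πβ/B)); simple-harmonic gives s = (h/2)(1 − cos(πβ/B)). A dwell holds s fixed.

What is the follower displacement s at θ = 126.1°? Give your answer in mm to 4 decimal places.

seg 1 [0°–42.1°] cycloidal, h=13: full span → s += 13 → s = 13.0000
seg 2 [42.1°–135.7°] simple-harmonic, h=-12: θ=126.1° here. β=84, B=93.6. -12/2·(1 − cos(π·0.8974)) = -11.6912 → s = 1.3088

1.3088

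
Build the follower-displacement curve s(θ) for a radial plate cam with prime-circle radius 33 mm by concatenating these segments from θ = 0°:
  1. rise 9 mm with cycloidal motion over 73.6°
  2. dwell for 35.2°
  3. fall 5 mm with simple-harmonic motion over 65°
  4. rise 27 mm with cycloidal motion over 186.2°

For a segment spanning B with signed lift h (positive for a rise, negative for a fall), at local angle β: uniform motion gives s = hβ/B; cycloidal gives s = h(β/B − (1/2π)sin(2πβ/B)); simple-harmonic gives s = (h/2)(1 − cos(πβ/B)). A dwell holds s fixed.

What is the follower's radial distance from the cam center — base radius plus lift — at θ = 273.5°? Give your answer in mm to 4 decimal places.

seg 1 [0°–73.6°] cycloidal, h=9: full span → s += 9 → s = 9.0000
seg 2 [73.6°–108.8°] dwell: s stays 9.0000
seg 3 [108.8°–173.8°] simple-harmonic, h=-5: full span → s += -5 → s = 4.0000
seg 4 [173.8°–360°] cycloidal, h=27: θ=273.5° here. β=99.7, B=186.2. 27·(0.5354 − sin(2π·0.5354)/(2π)) = 15.4062 → s = 19.4062
radial distance = base radius + s = 33 + 19.4062 = 52.4062

52.4062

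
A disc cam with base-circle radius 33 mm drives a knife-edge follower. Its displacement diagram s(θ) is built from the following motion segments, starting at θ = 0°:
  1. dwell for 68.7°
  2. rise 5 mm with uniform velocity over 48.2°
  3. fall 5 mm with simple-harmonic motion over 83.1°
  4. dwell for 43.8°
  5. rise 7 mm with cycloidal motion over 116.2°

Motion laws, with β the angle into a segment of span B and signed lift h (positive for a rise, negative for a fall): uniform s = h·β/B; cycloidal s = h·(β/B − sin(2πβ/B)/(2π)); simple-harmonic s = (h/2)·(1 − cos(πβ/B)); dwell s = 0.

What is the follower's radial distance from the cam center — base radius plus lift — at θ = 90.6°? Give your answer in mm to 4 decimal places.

seg 1 [0°–68.7°] dwell: s stays 0.0000
seg 2 [68.7°–116.9°] uniform, h=5: θ=90.6° here. β=21.9, B=48.2. 5·21.9/48.2 = 2.2718 → s = 2.2718
radial distance = base radius + s = 33 + 2.2718 = 35.2718

35.2718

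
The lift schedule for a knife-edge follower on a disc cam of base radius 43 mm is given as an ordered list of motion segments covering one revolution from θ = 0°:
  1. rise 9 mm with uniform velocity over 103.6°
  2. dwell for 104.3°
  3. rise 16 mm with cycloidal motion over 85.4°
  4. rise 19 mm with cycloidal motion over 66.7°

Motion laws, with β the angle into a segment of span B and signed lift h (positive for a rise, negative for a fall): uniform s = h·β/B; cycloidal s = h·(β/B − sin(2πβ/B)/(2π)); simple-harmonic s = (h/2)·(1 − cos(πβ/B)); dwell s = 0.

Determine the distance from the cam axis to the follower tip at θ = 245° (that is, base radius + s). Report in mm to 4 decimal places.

seg 1 [0°–103.6°] uniform, h=9: full span → s += 9 → s = 9.0000
seg 2 [103.6°–207.9°] dwell: s stays 9.0000
seg 3 [207.9°–293.3°] cycloidal, h=16: θ=245° here. β=37.1, B=85.4. 16·(0.4344 − sin(2π·0.4344)/(2π)) = 5.9311 → s = 14.9311
radial distance = base radius + s = 43 + 14.9311 = 57.9311

57.9311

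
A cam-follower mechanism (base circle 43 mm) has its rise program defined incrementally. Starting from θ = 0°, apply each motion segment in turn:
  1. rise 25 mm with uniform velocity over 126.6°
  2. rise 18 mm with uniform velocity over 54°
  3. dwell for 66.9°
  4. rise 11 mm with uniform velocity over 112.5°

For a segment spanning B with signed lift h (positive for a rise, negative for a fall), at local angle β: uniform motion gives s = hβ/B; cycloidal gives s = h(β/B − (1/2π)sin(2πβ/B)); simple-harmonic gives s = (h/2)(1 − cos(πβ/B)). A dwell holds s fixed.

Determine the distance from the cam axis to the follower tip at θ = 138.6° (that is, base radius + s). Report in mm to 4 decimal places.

seg 1 [0°–126.6°] uniform, h=25: full span → s += 25 → s = 25.0000
seg 2 [126.6°–180.6°] uniform, h=18: θ=138.6° here. β=12, B=54. 18·12/54 = 4.0000 → s = 29.0000
radial distance = base radius + s = 43 + 29.0000 = 72.0000

72.0000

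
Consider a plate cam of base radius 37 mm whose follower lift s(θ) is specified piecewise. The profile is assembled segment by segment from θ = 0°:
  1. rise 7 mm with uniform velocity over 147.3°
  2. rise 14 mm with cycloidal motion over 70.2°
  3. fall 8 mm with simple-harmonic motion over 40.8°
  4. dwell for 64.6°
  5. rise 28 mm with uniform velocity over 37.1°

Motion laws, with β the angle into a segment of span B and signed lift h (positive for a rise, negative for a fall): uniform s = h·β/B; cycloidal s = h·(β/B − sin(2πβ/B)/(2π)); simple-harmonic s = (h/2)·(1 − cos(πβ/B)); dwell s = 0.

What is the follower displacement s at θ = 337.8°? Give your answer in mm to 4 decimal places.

seg 1 [0°–147.3°] uniform, h=7: full span → s += 7 → s = 7.0000
seg 2 [147.3°–217.5°] cycloidal, h=14: full span → s += 14 → s = 21.0000
seg 3 [217.5°–258.3°] simple-harmonic, h=-8: full span → s += -8 → s = 13.0000
seg 4 [258.3°–322.9°] dwell: s stays 13.0000
seg 5 [322.9°–360°] uniform, h=28: θ=337.8° here. β=14.9, B=37.1. 28·14.9/37.1 = 11.2453 → s = 24.2453

24.2453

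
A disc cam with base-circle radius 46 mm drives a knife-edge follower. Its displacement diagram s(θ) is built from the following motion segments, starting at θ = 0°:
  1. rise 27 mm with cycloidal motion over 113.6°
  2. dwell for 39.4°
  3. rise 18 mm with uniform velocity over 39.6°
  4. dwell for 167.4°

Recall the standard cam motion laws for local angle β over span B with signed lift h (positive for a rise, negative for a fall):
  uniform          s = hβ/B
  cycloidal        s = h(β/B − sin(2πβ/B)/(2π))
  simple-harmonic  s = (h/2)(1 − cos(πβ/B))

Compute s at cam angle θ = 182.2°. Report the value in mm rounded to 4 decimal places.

seg 1 [0°–113.6°] cycloidal, h=27: full span → s += 27 → s = 27.0000
seg 2 [113.6°–153°] dwell: s stays 27.0000
seg 3 [153°–192.6°] uniform, h=18: θ=182.2° here. β=29.2, B=39.6. 18·29.2/39.6 = 13.2727 → s = 40.2727

40.2727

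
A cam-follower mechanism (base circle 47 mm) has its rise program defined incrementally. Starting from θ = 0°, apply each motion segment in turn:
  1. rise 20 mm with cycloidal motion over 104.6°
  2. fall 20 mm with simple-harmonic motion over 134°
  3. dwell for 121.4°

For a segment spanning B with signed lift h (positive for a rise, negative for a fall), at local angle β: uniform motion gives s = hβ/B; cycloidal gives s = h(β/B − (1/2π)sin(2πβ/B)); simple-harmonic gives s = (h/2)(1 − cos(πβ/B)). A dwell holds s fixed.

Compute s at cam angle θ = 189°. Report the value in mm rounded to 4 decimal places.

seg 1 [0°–104.6°] cycloidal, h=20: full span → s += 20 → s = 20.0000
seg 2 [104.6°–238.6°] simple-harmonic, h=-20: θ=189° here. β=84.4, B=134. -20/2·(1 − cos(π·0.6299)) = -13.9672 → s = 6.0328

6.0328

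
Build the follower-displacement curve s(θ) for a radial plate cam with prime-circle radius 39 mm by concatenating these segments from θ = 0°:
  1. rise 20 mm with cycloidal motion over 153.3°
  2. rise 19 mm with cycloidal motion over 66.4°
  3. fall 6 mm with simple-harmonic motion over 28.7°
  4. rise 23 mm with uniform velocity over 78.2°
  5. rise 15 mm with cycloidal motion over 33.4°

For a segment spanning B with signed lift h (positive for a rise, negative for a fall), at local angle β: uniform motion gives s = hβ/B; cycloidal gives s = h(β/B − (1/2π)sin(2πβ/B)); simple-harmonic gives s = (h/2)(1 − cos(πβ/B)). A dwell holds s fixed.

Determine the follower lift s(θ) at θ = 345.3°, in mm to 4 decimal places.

seg 1 [0°–153.3°] cycloidal, h=20: full span → s += 20 → s = 20.0000
seg 2 [153.3°–219.7°] cycloidal, h=19: full span → s += 19 → s = 39.0000
seg 3 [219.7°–248.4°] simple-harmonic, h=-6: full span → s += -6 → s = 33.0000
seg 4 [248.4°–326.6°] uniform, h=23: full span → s += 23 → s = 56.0000
seg 5 [326.6°–360°] cycloidal, h=15: θ=345.3° here. β=18.7, B=33.4. 15·(0.5599 − sin(2π·0.5599)/(2π)) = 9.2754 → s = 65.2754

65.2754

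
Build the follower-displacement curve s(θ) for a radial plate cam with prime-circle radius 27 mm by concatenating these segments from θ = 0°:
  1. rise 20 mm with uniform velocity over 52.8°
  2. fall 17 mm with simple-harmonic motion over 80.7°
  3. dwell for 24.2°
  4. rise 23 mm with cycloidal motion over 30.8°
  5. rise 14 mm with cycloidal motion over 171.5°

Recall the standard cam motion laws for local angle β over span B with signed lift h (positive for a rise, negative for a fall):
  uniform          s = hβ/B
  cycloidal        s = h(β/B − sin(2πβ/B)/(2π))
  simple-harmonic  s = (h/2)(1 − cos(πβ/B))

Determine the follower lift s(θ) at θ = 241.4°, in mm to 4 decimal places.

seg 1 [0°–52.8°] uniform, h=20: full span → s += 20 → s = 20.0000
seg 2 [52.8°–133.5°] simple-harmonic, h=-17: full span → s += -17 → s = 3.0000
seg 3 [133.5°–157.7°] dwell: s stays 3.0000
seg 4 [157.7°–188.5°] cycloidal, h=23: full span → s += 23 → s = 26.0000
seg 5 [188.5°–360°] cycloidal, h=14: θ=241.4° here. β=52.9, B=171.5. 14·(0.3085 − sin(2π·0.3085)/(2π)) = 2.2388 → s = 28.2388

28.2388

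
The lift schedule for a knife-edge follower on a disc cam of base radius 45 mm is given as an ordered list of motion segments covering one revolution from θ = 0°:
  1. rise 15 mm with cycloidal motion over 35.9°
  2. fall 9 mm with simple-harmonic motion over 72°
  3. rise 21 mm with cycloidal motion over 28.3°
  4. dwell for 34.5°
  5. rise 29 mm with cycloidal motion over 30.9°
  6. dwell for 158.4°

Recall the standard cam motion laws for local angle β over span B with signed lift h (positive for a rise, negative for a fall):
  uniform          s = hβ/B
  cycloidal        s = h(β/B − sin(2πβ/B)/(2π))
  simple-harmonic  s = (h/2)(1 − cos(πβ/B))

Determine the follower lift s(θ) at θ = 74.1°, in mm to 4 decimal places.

seg 1 [0°–35.9°] cycloidal, h=15: full span → s += 15 → s = 15.0000
seg 2 [35.9°–107.9°] simple-harmonic, h=-9: θ=74.1° here. β=38.2, B=72. -9/2·(1 − cos(π·0.5306)) = -4.9313 → s = 10.0687

10.0687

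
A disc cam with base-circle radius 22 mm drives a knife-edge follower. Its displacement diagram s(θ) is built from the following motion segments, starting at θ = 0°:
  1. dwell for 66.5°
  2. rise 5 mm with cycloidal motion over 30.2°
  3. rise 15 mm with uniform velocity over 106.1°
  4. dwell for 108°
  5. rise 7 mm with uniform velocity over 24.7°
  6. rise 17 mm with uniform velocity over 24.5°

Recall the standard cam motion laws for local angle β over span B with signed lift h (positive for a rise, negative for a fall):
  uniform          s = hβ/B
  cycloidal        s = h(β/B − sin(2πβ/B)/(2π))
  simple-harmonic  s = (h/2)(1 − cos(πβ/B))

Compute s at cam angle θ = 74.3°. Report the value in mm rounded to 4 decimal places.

seg 1 [0°–66.5°] dwell: s stays 0.0000
seg 2 [66.5°–96.7°] cycloidal, h=5: θ=74.3° here. β=7.8, B=30.2. 5·(0.2583 − sin(2π·0.2583)/(2π)) = 0.4967 → s = 0.4967

0.4967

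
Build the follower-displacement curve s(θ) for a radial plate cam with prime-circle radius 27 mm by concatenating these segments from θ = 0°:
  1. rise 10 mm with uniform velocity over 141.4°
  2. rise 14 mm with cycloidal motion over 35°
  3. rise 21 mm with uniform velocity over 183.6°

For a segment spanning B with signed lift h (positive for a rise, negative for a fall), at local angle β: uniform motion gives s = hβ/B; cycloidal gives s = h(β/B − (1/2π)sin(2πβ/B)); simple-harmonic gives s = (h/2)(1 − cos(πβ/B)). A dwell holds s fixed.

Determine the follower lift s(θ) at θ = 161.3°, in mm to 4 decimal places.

seg 1 [0°–141.4°] uniform, h=10: full span → s += 10 → s = 10.0000
seg 2 [141.4°–176.4°] cycloidal, h=14: θ=161.3° here. β=19.9, B=35. 14·(0.5686 − sin(2π·0.5686)/(2π)) = 8.8906 → s = 18.8906

18.8906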